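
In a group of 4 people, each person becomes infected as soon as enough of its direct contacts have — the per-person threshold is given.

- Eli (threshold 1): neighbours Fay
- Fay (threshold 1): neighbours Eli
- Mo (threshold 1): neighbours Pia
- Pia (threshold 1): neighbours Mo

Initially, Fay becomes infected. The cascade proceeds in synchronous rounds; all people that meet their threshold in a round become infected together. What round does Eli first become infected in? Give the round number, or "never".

2

Round 1 — Fay becomes infected (initial).
Round 2 — checking thresholds:
  Eli: 1 of 1 neighbours ≥ 1, becomes infected.
Round 3 — no new infections; cascade stops.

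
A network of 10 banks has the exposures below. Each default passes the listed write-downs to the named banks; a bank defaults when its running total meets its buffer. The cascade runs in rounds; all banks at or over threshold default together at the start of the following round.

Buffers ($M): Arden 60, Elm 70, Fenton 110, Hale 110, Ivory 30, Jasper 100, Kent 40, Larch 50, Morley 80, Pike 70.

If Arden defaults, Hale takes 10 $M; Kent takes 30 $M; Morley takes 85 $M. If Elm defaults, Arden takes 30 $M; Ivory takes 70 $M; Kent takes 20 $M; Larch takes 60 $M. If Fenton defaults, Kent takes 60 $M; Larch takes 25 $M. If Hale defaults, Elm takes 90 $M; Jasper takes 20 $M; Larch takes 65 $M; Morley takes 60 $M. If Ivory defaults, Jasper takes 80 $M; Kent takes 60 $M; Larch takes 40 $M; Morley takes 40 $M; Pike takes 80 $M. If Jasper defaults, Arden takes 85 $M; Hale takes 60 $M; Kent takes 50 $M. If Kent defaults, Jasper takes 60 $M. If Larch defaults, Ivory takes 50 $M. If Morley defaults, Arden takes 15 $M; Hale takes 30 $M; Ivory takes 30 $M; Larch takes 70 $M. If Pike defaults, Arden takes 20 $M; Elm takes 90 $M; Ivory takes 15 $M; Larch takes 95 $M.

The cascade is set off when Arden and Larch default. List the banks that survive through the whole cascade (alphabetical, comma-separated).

Fenton, Hale

Round 1 — Arden, Larch default (initial).
  Hale: +10 → 10 < 110
  Ivory: +50 → 50 ≥ 30
  Kent: +30 → 30 < 40
  Morley: +85 → 85 ≥ 80
Round 2 — Ivory, Morley default.
  Hale: +30 → 40 < 110
  Jasper: +80 → 80 < 100
  Kent: +60 → 90 ≥ 40
  Pike: +80 → 80 ≥ 70
Round 3 — Kent, Pike default.
  Elm: +90 → 90 ≥ 70
  Jasper: +60 → 140 ≥ 100
Round 4 — Elm, Jasper default.
  Hale: +60 → 100 < 110
No further defaults.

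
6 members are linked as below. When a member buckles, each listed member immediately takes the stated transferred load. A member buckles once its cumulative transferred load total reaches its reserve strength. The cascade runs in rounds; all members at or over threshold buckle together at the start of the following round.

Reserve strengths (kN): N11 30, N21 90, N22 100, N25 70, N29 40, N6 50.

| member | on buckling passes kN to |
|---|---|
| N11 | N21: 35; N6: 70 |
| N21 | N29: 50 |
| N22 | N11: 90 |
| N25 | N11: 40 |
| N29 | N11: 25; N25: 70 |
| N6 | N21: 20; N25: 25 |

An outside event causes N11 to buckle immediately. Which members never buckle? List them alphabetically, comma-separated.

Round 1 — N11 buckles (initial).
  N21: +35 → 35 < 90
  N6: +70 → 70 ≥ 50
Round 2 — N6 buckles.
  N21: +20 → 55 < 90
  N25: +25 → 25 < 70
No further bucklings.

N21, N22, N25, N29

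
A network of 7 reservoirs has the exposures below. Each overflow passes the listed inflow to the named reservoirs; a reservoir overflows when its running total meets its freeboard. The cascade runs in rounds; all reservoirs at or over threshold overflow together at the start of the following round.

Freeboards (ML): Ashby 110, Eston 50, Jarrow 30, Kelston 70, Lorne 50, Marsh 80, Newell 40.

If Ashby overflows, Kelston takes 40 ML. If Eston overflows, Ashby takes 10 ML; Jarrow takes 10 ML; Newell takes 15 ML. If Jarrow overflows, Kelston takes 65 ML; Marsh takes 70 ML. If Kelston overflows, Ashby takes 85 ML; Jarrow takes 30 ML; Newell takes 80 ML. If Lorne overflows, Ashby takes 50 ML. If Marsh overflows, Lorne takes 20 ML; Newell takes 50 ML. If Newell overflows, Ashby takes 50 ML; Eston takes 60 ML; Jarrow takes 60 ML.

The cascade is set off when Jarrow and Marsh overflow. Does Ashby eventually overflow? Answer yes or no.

Round 1 — Jarrow, Marsh overflow (initial).
  Kelston: +65 → 65 < 70
  Lorne: +20 → 20 < 50
  Newell: +50 → 50 ≥ 40
Round 2 — Newell overflows.
  Ashby: +50 → 50 < 110
  Eston: +60 → 60 ≥ 50
Round 3 — Eston overflows.
  Ashby: +10 → 60 < 110
No further overflows.

no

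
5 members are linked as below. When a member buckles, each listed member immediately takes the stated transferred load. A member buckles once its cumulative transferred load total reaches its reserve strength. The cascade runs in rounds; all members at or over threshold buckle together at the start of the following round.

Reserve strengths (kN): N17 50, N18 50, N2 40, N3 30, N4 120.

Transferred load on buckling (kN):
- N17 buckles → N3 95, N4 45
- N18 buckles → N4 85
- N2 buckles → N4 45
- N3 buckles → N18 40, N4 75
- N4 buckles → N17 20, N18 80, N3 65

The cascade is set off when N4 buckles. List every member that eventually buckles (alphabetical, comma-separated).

Round 1 — N4 buckles (initial).
  N17: +20 → 20 < 50
  N18: +80 → 80 ≥ 50
  N3: +65 → 65 ≥ 30
Round 2 — N18, N3 buckle.
No further bucklings.

N18, N3, N4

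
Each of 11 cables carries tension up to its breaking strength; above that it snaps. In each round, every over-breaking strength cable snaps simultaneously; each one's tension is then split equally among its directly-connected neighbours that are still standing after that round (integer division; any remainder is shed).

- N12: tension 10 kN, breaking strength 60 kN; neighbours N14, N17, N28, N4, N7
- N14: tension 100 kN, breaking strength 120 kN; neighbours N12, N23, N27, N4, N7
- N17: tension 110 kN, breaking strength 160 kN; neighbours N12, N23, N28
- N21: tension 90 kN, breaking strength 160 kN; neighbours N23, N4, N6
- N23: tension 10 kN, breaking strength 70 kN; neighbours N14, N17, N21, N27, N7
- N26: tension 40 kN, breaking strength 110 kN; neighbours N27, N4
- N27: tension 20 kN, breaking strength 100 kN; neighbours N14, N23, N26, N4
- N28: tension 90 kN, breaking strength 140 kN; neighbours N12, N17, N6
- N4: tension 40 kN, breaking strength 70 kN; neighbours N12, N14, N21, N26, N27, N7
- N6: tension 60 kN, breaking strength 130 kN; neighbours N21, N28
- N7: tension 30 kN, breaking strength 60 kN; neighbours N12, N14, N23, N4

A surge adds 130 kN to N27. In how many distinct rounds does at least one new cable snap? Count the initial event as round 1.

Round 1 — N27 at 150 > 100. N27 snaps.
  N27 sheds 150 kN to N14, N23, N26, N4: 37 each (2 lost).
    N14: 100+37 = 137 > 120
    N23: 10+37 = 47 ≤ 70
    N26: 40+37 = 77 ≤ 110
    N4: 40+37 = 77 > 70
Round 2 — N14, N4 snap.
  N14 sheds 137 kN to N12, N23, N7: 45 each (2 lost).
    N12: 10+45 = 55 ≤ 60
    N23: 47+45 = 92 > 70
    N7: 30+45 = 75 > 60
  N4 sheds 77 kN to N12, N21, N26, N7: 19 each (1 lost).
    N12: 55+19 = 74 > 60
    N21: 90+19 = 109 ≤ 160
    N26: 77+19 = 96 ≤ 110
    N7: 75+19 = 94 > 60
Round 3 — N12, N23, N7 snap.
  N12 sheds 74 kN to N17, N28: 37 each.
    N17: 110+37 = 147 ≤ 160
    N28: 90+37 = 127 ≤ 140
  N23 sheds 92 kN to N17, N21: 46 each.
    N17: 147+46 = 193 > 160
    N21: 109+46 = 155 ≤ 160
  N7 sheds 94 kN: no online neighbours, lost.
Round 4 — N17 snaps.
  N17 sheds 193 kN to N28: 193 each.
    N28: 127+193 = 320 > 140
Round 5 — N28 snaps.
  N28 sheds 320 kN to N6: 320 each.
    N6: 60+320 = 380 > 130
Round 6 — N6 snaps.
  N6 sheds 380 kN to N21: 380 each.
    N21: 155+380 = 535 > 160
Round 7 — N21 snaps.
  N21 sheds 535 kN: no online neighbours, lost.
No further breaks.

7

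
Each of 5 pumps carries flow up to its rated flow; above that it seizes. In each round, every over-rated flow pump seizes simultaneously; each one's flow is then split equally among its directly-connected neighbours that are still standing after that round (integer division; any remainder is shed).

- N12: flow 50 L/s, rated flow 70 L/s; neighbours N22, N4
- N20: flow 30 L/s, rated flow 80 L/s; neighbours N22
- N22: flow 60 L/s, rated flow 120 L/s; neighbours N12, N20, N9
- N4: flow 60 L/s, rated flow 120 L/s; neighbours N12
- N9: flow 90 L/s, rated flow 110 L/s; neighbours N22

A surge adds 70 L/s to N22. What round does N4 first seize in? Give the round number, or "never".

Round 1 — N22 at 130 > 120. N22 seizes.
  N22 sheds 130 L/s to N12, N20, N9: 43 each (1 lost).
    N12: 50+43 = 93 > 70
    N20: 30+43 = 73 ≤ 80
    N9: 90+43 = 133 > 110
Round 2 — N12, N9 seize.
  N12 sheds 93 L/s to N4: 93 each.
    N4: 60+93 = 153 > 120
  N9 sheds 133 L/s: no online neighbours, lost.
Round 3 — N4 seizes.
  N4 sheds 153 L/s: no online neighbours, lost.
No further seizures.

3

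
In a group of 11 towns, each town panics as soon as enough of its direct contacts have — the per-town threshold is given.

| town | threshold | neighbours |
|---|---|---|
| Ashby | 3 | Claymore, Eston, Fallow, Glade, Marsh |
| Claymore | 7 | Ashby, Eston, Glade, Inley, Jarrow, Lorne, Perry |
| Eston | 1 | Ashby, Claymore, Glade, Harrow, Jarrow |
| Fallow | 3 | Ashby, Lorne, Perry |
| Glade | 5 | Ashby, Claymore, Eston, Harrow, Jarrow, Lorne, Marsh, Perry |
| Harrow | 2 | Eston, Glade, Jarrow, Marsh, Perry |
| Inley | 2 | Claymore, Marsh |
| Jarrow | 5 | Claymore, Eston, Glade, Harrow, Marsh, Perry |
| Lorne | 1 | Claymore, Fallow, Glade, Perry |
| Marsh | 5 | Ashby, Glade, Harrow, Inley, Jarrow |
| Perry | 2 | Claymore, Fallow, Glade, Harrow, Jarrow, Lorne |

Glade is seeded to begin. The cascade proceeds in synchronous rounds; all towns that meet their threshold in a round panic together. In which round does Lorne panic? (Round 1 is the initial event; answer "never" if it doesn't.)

Round 1 — Glade panics (initial).
Round 2 — checking thresholds:
  Ashby: 1 of 5 neighbours < 3, below threshold.
  Claymore: 1 of 7 neighbours < 7, below threshold.
  Eston: 1 of 5 neighbours ≥ 1, panics.
  Harrow: 1 of 5 neighbours < 2, below threshold.
  Jarrow: 1 of 6 neighbours < 5, below threshold.
  Lorne: 1 of 4 neighbours ≥ 1, panics.
  Marsh: 1 of 5 neighbours < 5, below threshold.
  Perry: 1 of 6 neighbours < 2, below threshold.
Round 3 — checking thresholds:
  Ashby: 2 of 5 neighbours < 3, below threshold.
  Claymore: 3 of 7 neighbours < 7, below threshold.
  Fallow: 1 of 3 neighbours < 3, below threshold.
  Harrow: 2 of 5 neighbours ≥ 2, panics.
  Jarrow: 2 of 6 neighbours < 5, below threshold.
  Marsh: 1 of 5 neighbours < 5, below threshold.
  Perry: 2 of 6 neighbours ≥ 2, panics.
Round 4 — no new panics; cascade stops.

2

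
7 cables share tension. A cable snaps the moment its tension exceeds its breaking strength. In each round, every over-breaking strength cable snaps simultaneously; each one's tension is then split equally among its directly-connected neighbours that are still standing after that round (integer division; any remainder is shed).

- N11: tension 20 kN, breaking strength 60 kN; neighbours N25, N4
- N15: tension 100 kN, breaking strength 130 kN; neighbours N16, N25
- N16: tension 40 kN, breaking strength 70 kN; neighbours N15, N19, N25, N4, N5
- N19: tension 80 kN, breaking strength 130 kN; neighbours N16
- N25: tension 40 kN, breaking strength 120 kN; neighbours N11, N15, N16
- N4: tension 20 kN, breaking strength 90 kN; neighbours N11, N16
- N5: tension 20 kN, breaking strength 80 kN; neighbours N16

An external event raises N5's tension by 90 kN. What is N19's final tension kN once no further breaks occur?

Round 1 — N5 at 110 > 80. N5 snaps.
  N5 sheds 110 kN to N16: 110 each.
    N16: 40+110 = 150 > 70
Round 2 — N16 snaps.
  N16 sheds 150 kN to N15, N19, N25, N4: 37 each (2 lost).
    N15: 100+37 = 137 > 130
    N19: 80+37 = 117 ≤ 130
    N25: 40+37 = 77 ≤ 120
    N4: 20+37 = 57 ≤ 90
Round 3 — N15 snaps.
  N15 sheds 137 kN to N25: 137 each.
    N25: 77+137 = 214 > 120
Round 4 — N25 snaps.
  N25 sheds 214 kN to N11: 214 each.
    N11: 20+214 = 234 > 60
Round 5 — N11 snaps.
  N11 sheds 234 kN to N4: 234 each.
    N4: 57+234 = 291 > 90
Round 6 — N4 snaps.
  N4 sheds 291 kN: no online neighbours, lost.
No further breaks.

117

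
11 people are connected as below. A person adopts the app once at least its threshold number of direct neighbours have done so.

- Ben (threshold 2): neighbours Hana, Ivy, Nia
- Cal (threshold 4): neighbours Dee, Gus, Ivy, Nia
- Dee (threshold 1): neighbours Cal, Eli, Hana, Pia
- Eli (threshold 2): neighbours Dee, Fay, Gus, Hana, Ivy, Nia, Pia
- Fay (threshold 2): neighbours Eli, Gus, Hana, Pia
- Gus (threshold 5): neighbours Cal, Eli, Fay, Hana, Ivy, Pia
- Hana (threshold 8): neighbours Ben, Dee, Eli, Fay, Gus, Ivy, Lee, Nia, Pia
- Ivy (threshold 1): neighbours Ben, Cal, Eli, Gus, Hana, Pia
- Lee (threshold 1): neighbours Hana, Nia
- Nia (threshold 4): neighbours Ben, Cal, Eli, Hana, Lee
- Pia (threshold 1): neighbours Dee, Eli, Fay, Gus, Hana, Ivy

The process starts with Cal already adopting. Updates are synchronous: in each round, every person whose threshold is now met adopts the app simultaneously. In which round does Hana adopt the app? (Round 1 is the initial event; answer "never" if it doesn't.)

Round 1 — Cal adopts the app (initial).
Round 2 — checking thresholds:
  Dee: 1 of 4 neighbours ≥ 1, adopts the app.
  Gus: 1 of 6 neighbours < 5, below threshold.
  Ivy: 1 of 6 neighbours ≥ 1, adopts the app.
  Nia: 1 of 5 neighbours < 4, below threshold.
Round 3 — checking thresholds:
  Ben: 1 of 3 neighbours < 2, below threshold.
  Eli: 2 of 7 neighbours ≥ 2, adopts the app.
  Gus: 2 of 6 neighbours < 5, below threshold.
  Hana: 2 of 9 neighbours < 8, below threshold.
  Nia: 1 of 5 neighbours < 4, below threshold.
  Pia: 2 of 6 neighbours ≥ 1, adopts the app.
Round 4 — checking thresholds:
  Ben: 1 of 3 neighbours < 2, below threshold.
  Fay: 2 of 4 neighbours ≥ 2, adopts the app.
  Gus: 4 of 6 neighbours < 5, below threshold.
  Hana: 4 of 9 neighbours < 8, below threshold.
  Nia: 2 of 5 neighbours < 4, below threshold.
Round 5 — checking thresholds:
  Ben: 1 of 3 neighbours < 2, below threshold.
  Gus: 5 of 6 neighbours ≥ 5, adopts the app.
  Hana: 5 of 9 neighbours < 8, below threshold.
  Nia: 2 of 5 neighbours < 4, below threshold.
Round 6 — no new adoptions; cascade stops.

never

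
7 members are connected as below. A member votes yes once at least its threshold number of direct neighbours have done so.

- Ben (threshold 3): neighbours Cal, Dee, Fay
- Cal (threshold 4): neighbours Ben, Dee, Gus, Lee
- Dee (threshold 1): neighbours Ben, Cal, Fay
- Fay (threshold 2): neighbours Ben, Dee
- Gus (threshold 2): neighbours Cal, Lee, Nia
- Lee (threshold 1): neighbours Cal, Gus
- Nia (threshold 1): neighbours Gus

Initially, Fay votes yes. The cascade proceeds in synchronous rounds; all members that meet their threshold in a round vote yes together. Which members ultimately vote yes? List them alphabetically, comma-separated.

Dee, Fay

Round 1 — Fay votes yes (initial).
Round 2 — checking thresholds:
  Ben: 1 of 3 neighbours < 3, holds.
  Dee: 1 of 3 neighbours ≥ 1, votes yes.
Round 3 — no new yes votes; cascade stops.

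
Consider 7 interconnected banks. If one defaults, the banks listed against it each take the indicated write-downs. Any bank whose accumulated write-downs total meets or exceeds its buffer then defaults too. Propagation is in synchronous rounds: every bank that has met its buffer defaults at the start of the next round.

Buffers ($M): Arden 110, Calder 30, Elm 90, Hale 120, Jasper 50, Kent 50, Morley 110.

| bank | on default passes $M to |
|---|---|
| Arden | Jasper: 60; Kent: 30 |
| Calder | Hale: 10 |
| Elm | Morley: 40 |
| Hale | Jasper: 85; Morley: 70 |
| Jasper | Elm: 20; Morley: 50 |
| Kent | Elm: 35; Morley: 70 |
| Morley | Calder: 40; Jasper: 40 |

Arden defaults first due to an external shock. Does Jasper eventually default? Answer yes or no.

yes

Round 1 — Arden defaults (initial).
  Jasper: +60 → 60 ≥ 50
  Kent: +30 → 30 < 50
Round 2 — Jasper defaults.
  Elm: +20 → 20 < 90
  Morley: +50 → 50 < 110
No further defaults.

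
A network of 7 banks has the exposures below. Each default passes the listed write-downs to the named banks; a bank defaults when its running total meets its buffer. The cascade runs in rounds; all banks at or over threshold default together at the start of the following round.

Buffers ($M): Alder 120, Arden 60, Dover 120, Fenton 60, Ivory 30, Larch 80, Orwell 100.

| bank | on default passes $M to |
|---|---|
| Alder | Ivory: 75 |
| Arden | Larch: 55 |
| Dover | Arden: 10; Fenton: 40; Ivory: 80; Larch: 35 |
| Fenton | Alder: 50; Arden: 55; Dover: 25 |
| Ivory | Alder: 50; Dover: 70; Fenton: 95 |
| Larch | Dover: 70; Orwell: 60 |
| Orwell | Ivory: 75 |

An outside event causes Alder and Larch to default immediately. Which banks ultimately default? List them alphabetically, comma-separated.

Round 1 — Alder, Larch default (initial).
  Dover: +70 → 70 < 120
  Ivory: +75 → 75 ≥ 30
  Orwell: +60 → 60 < 100
Round 2 — Ivory defaults.
  Dover: +70 → 140 ≥ 120
  Fenton: +95 → 95 ≥ 60
Round 3 — Dover, Fenton default.
  Arden: +10+55 → 65 ≥ 60
Round 4 — Arden defaults.
No further defaults.

Alder, Arden, Dover, Fenton, Ivory, Larch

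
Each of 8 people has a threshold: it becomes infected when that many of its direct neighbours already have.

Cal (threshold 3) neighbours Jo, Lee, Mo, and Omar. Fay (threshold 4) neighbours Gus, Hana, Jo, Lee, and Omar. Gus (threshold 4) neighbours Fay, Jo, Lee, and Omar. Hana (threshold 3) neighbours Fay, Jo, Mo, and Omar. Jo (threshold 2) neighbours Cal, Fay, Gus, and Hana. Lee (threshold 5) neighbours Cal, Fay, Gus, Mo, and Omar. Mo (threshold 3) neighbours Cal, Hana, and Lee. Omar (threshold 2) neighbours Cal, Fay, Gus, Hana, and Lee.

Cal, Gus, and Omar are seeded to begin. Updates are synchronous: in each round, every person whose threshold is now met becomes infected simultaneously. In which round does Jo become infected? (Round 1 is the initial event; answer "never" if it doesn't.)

2

Round 1 — Cal, Gus, Omar become infected (initial).
Round 2 — checking thresholds:
  Fay: 2 of 5 neighbours < 4, holds.
  Hana: 1 of 4 neighbours < 3, holds.
  Jo: 2 of 4 neighbours ≥ 2, becomes infected.
  Lee: 3 of 5 neighbours < 5, holds.
  Mo: 1 of 3 neighbours < 3, holds.
Round 3 — no new infections; cascade stops.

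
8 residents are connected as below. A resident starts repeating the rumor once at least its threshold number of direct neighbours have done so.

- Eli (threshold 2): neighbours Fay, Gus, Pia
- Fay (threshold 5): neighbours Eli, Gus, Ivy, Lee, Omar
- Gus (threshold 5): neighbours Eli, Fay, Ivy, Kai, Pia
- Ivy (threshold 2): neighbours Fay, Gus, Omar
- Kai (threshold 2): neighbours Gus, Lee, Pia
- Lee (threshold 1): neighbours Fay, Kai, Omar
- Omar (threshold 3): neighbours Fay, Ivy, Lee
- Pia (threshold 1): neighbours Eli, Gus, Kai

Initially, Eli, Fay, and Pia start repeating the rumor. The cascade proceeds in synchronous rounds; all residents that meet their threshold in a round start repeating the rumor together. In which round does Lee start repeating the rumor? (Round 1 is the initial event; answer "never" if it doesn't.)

Round 1 — Eli, Fay, Pia start repeating the rumor (initial).
Round 2 — checking thresholds:
  Gus: 3 of 5 neighbours < 5, holds.
  Ivy: 1 of 3 neighbours < 2, holds.
  Kai: 1 of 3 neighbours < 2, holds.
  Lee: 1 of 3 neighbours ≥ 1, starts repeating the rumor.
  Omar: 1 of 3 neighbours < 3, holds.
Round 3 — checking thresholds:
  Gus: 3 of 5 neighbours < 5, holds.
  Ivy: 1 of 3 neighbours < 2, holds.
  Kai: 2 of 3 neighbours ≥ 2, starts repeating the rumor.
  Omar: 2 of 3 neighbours < 3, holds.
Round 4 — no new spreads; cascade stops.

2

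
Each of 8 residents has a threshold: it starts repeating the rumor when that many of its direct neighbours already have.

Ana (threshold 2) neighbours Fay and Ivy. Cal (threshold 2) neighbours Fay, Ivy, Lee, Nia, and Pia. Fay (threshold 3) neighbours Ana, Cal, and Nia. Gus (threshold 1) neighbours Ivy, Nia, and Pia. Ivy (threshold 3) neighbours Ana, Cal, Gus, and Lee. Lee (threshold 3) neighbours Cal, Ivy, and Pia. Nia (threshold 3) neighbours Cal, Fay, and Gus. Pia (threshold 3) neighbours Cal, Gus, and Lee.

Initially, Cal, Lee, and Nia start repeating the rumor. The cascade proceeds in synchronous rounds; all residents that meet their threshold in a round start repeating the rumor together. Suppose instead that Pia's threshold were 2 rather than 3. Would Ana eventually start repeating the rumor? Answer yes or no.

With Pia's threshold at 2:
Round 1 — Cal, Lee, Nia start repeating the rumor (initial).
Round 2 — checking thresholds:
  Fay: 2 of 3 neighbours < 3, below threshold.
  Gus: 1 of 3 neighbours ≥ 1, starts repeating the rumor.
  Ivy: 2 of 4 neighbours < 3, below threshold.
  Pia: 2 of 3 neighbours ≥ 2, starts repeating the rumor.
Round 3 — checking thresholds:
  Fay: 2 of 3 neighbours < 3, below threshold.
  Ivy: 3 of 4 neighbours ≥ 3, starts repeating the rumor.
Round 4 — no new spreads; cascade stops.

no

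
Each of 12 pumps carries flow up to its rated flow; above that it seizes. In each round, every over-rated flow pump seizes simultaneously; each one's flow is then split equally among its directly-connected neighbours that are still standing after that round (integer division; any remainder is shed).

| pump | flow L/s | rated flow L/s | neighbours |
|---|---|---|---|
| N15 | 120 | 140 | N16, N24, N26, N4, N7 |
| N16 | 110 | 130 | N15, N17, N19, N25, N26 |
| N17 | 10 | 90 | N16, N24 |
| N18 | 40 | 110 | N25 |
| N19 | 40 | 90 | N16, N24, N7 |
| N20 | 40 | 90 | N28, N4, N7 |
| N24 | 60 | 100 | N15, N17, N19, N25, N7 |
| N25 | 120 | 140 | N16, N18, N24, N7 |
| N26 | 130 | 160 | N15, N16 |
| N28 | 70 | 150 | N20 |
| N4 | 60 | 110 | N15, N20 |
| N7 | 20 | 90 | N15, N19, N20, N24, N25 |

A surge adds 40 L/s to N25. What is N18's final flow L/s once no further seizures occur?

Round 1 — N25 at 160 > 140. N25 seizes.
  N25 sheds 160 L/s to N16, N18, N24, N7: 40 each.
    N16: 110+40 = 150 > 130
    N18: 40+40 = 80 ≤ 110
    N24: 60+40 = 100 ≤ 100
    N7: 20+40 = 60 ≤ 90
Round 2 — N16 seizes.
  N16 sheds 150 L/s to N15, N17, N19, N26: 37 each (2 lost).
    N15: 120+37 = 157 > 140
    N17: 10+37 = 47 ≤ 90
    N19: 40+37 = 77 ≤ 90
    N26: 130+37 = 167 > 160
Round 3 — N15, N26 seize.
  N15 sheds 157 L/s to N24, N4, N7: 52 each (1 lost).
    N24: 100+52 = 152 > 100
    N4: 60+52 = 112 > 110
    N7: 60+52 = 112 > 90
  N26 sheds 167 L/s: no online neighbours, lost.
Round 4 — N24, N4, N7 seize.
  N24 sheds 152 L/s to N17, N19: 76 each.
    N17: 47+76 = 123 > 90
    N19: 77+76 = 153 > 90
  N4 sheds 112 L/s to N20: 112 each.
    N20: 40+112 = 152 > 90
  N7 sheds 112 L/s to N19, N20: 56 each.
    N19: 153+56 = 209 > 90
    N20: 152+56 = 208 > 90
Round 5 — N17, N19, N20 seize.
  N17 sheds 123 L/s: no online neighbours, lost.
  N19 sheds 209 L/s: no online neighbours, lost.
  N20 sheds 208 L/s to N28: 208 each.
    N28: 70+208 = 278 > 150
Round 6 — N28 seizes.
  N28 sheds 278 L/s: no online neighbours, lost.
No further seizures.

80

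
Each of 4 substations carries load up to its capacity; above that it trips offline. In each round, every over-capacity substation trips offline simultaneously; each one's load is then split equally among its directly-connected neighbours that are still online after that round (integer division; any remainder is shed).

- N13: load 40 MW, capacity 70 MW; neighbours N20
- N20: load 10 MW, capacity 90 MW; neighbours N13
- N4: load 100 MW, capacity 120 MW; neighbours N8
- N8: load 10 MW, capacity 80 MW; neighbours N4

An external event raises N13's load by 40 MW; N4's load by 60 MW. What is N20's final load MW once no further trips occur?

Round 1 — N13 at 80 > 70; N4 at 160 > 120. N13, N4 trip offline.
  N13 sheds 80 MW to N20: 80 each.
    N20: 10+80 = 90 ≤ 90
  N4 sheds 160 MW to N8: 160 each.
    N8: 10+160 = 170 > 80
Round 2 — N8 trips offline.
  N8 sheds 170 MW: no online neighbours, lost.
No further trips.

90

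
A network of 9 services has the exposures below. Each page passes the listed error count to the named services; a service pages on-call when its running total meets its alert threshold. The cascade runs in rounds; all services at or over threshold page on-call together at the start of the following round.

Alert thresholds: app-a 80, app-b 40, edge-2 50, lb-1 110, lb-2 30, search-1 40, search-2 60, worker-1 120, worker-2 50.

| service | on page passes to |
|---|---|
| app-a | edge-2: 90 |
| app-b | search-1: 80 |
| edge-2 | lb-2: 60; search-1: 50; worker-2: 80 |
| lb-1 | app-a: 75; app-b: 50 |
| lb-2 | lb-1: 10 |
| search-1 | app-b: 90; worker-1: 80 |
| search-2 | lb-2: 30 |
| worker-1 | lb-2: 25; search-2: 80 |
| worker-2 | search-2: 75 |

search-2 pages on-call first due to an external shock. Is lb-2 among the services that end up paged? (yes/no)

yes

Round 1 — search-2 pages on-call (initial).
  lb-2: +30 → 30 ≥ 30
Round 2 — lb-2 pages on-call.
  lb-1: +10 → 10 < 110
No further pages.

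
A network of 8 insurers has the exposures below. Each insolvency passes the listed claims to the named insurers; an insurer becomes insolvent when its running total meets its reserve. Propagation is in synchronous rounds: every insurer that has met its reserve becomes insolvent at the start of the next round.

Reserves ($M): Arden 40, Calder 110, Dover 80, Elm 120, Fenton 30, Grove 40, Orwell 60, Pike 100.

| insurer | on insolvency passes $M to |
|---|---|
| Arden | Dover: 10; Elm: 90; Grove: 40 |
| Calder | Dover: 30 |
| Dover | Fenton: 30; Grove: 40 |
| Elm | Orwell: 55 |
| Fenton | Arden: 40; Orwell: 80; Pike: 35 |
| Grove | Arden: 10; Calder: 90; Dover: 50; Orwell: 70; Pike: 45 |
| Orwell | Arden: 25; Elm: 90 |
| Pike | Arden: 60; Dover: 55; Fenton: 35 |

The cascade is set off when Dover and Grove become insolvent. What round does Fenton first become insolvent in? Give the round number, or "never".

Round 1 — Dover, Grove become insolvent (initial).
  Arden: +10 → 10 < 40
  Calder: +90 → 90 < 110
  Fenton: +30 → 30 ≥ 30
  Orwell: +70 → 70 ≥ 60
  Pike: +45 → 45 < 100
Round 2 — Fenton, Orwell become insolvent.
  Arden: +40+25 → 75 ≥ 40
  Elm: +90 → 90 < 120
  Pike: +35 → 80 < 100
Round 3 — Arden becomes insolvent.
  Elm: +90 → 180 ≥ 120
Round 4 — Elm becomes insolvent.
No further insolvencies.

2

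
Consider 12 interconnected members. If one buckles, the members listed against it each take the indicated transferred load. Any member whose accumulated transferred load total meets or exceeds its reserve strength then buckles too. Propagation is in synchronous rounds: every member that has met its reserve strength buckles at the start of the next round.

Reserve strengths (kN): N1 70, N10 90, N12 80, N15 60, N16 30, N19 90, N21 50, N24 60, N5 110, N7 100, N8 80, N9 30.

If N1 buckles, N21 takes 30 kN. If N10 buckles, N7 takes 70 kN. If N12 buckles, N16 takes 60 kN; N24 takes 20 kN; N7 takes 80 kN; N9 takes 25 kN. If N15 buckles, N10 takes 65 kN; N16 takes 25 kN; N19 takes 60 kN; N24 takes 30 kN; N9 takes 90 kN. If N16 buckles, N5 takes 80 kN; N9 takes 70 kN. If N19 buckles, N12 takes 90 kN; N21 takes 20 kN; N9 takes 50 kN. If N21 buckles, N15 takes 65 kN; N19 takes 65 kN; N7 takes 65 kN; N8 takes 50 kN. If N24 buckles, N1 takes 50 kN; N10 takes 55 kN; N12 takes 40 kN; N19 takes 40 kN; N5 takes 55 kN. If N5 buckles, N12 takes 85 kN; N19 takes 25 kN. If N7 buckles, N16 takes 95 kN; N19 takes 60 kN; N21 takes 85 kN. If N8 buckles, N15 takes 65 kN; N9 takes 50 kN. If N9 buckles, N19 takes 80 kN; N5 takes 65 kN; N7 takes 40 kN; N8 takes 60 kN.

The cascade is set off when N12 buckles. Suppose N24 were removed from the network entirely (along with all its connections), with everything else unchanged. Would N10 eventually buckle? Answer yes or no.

With N24 removed:
Round 1 — N12 buckles (initial).
  N16: +60 → 60 ≥ 30
  N7: +80 → 80 < 100
  N9: +25 → 25 < 30
Round 2 — N16 buckles.
  N5: +80 → 80 < 110
  N9: +70 → 95 ≥ 30
Round 3 — N9 buckles.
  N19: +80 → 80 < 90
  N5: +65 → 145 ≥ 110
  N7: +40 → 120 ≥ 100
  N8: +60 → 60 < 80
Round 4 — N5, N7 buckle.
  N19: +25+60 → 165 ≥ 90
  N21: +85 → 85 ≥ 50
Round 5 — N19, N21 buckle.
  N15: +65 → 65 ≥ 60
  N8: +50 → 110 ≥ 80
Round 6 — N15, N8 buckle.
  N10: +65 → 65 < 90
No further bucklings.

no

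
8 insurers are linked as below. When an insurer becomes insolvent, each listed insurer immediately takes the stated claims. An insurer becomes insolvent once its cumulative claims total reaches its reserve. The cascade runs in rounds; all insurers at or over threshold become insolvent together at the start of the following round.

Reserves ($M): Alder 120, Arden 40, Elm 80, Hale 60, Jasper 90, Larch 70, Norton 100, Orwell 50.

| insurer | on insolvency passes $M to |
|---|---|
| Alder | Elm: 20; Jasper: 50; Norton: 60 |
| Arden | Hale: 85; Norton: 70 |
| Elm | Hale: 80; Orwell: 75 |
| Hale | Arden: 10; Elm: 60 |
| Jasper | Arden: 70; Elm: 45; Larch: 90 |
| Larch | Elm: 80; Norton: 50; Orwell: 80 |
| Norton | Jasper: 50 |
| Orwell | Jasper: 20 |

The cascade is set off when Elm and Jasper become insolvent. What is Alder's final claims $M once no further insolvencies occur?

0

Round 1 — Elm, Jasper become insolvent (initial).
  Arden: +70 → 70 ≥ 40
  Hale: +80 → 80 ≥ 60
  Larch: +90 → 90 ≥ 70
  Orwell: +75 → 75 ≥ 50
Round 2 — Arden, Hale, Larch, Orwell become insolvent.
  Norton: +70+50 → 120 ≥ 100
Round 3 — Norton becomes insolvent.
No further insolvencies.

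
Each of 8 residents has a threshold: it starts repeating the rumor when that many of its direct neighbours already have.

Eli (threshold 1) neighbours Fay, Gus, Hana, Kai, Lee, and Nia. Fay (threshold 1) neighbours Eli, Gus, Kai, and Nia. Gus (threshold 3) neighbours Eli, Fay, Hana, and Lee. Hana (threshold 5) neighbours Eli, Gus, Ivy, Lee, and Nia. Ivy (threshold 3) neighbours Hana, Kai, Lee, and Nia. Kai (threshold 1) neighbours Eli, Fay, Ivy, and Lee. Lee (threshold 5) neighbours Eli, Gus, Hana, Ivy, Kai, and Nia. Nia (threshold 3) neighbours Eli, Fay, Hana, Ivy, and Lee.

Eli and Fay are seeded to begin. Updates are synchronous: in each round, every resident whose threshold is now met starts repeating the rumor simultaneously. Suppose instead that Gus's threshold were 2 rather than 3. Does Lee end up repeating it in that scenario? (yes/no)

With Gus's threshold at 2:
Round 1 — Eli, Fay start repeating the rumor (initial).
Round 2 — checking thresholds:
  Gus: 2 of 4 neighbours ≥ 2, starts repeating the rumor.
  Hana: 1 of 5 neighbours < 5, holds.
  Kai: 2 of 4 neighbours ≥ 1, starts repeating the rumor.
  Lee: 1 of 6 neighbours < 5, holds.
  Nia: 2 of 5 neighbours < 3, holds.
Round 3 — no new spreads; cascade stops.

no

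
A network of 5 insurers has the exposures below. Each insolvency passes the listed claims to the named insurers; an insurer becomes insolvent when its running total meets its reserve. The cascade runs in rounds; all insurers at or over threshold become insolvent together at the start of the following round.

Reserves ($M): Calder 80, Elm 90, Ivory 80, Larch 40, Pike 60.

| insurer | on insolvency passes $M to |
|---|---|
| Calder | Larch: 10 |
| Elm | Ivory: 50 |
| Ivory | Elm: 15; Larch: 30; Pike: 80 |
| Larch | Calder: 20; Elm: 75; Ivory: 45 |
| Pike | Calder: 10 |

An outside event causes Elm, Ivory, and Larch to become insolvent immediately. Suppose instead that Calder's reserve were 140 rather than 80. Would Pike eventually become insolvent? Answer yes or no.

With Calder's reserve at 140:
Round 1 — Elm, Ivory, Larch become insolvent (initial).
  Calder: +20 → 20 < 140
  Pike: +80 → 80 ≥ 60
Round 2 — Pike becomes insolvent.
  Calder: +10 → 30 < 140
No further insolvencies.

yes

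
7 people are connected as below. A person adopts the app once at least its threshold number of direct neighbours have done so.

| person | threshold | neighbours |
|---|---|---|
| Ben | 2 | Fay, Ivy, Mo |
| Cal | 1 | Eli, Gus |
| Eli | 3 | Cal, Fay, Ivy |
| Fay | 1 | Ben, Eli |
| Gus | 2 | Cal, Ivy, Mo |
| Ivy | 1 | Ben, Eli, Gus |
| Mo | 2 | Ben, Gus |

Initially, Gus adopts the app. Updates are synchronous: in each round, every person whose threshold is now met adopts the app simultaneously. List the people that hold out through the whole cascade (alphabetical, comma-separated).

Round 1 — Gus adopts the app (initial).
Round 2 — checking thresholds:
  Cal: 1 of 2 neighbours ≥ 1, adopts the app.
  Ivy: 1 of 3 neighbours ≥ 1, adopts the app.
  Mo: 1 of 2 neighbours < 2, holds.
Round 3 — no new adoptions; cascade stops.

Ben, Eli, Fay, Mo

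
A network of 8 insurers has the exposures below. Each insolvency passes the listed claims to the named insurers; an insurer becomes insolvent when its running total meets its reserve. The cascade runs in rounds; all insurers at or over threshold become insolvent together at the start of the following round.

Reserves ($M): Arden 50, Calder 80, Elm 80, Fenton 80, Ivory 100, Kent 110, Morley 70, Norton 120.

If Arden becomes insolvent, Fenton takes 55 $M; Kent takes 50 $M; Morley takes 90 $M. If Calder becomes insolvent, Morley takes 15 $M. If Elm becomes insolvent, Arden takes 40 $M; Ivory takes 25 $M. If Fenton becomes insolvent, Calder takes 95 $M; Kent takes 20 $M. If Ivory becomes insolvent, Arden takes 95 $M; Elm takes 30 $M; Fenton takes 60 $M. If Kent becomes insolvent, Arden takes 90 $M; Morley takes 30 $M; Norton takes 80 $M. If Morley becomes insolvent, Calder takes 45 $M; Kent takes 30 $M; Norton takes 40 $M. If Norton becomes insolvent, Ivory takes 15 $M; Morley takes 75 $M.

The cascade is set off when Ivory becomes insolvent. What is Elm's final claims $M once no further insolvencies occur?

Round 1 — Ivory becomes insolvent (initial).
  Arden: +95 → 95 ≥ 50
  Elm: +30 → 30 < 80
  Fenton: +60 → 60 < 80
Round 2 — Arden becomes insolvent.
  Fenton: +55 → 115 ≥ 80
  Kent: +50 → 50 < 110
  Morley: +90 → 90 ≥ 70
Round 3 — Fenton, Morley become insolvent.
  Calder: +95+45 → 140 ≥ 80
  Kent: +20+30 → 100 < 110
  Norton: +40 → 40 < 120
Round 4 — Calder becomes insolvent.
No further insolvencies.

30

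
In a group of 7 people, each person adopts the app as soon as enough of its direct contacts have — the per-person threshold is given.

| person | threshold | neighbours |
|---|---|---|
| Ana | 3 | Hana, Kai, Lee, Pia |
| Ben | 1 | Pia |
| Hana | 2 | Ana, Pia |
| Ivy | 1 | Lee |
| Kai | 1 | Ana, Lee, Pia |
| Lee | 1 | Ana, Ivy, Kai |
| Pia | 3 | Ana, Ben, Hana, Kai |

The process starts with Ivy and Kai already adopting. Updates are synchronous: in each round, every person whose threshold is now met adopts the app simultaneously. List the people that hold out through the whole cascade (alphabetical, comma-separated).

Ana, Ben, Hana, Pia

Round 1 — Ivy, Kai adopt the app (initial).
Round 2 — checking thresholds:
  Ana: 1 of 4 neighbours < 3, below threshold.
  Lee: 2 of 3 neighbours ≥ 1, adopts the app.
  Pia: 1 of 4 neighbours < 3, below threshold.
Round 3 — no new adoptions; cascade stops.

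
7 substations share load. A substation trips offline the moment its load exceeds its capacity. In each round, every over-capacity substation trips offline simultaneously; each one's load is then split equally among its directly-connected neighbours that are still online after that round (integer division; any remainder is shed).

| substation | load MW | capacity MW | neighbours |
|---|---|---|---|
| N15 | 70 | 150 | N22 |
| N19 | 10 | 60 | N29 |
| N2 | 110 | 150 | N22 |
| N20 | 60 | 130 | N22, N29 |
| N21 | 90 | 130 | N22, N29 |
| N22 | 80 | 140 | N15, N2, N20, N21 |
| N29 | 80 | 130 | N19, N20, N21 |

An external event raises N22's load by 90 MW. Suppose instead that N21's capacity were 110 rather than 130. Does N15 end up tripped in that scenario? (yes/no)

With N21's capacity at 110:
Round 1 — N22 at 170 > 140. N22 trips offline.
  N22 sheds 170 MW to N15, N2, N20, N21: 42 each (2 lost).
    N15: 70+42 = 112 ≤ 150
    N2: 110+42 = 152 > 150
    N20: 60+42 = 102 ≤ 130
    N21: 90+42 = 132 > 110
Round 2 — N2, N21 trip offline.
  N2 sheds 152 MW: no online neighbours, lost.
  N21 sheds 132 MW to N29: 132 each.
    N29: 80+132 = 212 > 130
Round 3 — N29 trips offline.
  N29 sheds 212 MW to N19, N20: 106 each.
    N19: 10+106 = 116 > 60
    N20: 102+106 = 208 > 130
Round 4 — N19, N20 trip offline.
  N19 sheds 116 MW: no online neighbours, lost.
  N20 sheds 208 MW: no online neighbours, lost.
No further trips.

no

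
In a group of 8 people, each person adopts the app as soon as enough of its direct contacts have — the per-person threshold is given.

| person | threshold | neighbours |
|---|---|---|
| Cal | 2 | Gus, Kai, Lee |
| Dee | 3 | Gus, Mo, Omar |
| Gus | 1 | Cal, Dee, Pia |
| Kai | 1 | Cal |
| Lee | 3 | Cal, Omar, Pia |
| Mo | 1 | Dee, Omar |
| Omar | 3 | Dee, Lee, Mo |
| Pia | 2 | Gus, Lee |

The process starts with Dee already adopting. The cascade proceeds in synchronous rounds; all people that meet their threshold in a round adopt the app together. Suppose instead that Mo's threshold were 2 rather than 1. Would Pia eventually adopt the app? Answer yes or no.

no

With Mo's threshold at 2:
Round 1 — Dee adopts the app (initial).
Round 2 — checking thresholds:
  Gus: 1 of 3 neighbours ≥ 1, adopts the app.
  Mo: 1 of 2 neighbours < 2, not yet.
  Omar: 1 of 3 neighbours < 3, not yet.
Round 3 — no new adoptions; cascade stops.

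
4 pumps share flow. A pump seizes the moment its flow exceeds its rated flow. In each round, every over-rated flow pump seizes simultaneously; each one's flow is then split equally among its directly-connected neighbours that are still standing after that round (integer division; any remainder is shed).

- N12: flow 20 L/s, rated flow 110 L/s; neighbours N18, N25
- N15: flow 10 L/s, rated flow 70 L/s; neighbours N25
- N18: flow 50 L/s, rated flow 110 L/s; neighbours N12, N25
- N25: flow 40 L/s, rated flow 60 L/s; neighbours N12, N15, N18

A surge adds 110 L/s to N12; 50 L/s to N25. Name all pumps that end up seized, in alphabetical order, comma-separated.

N12, N18, N25

Round 1 — N12 at 130 > 110; N25 at 90 > 60. N12, N25 seize.
  N12 sheds 130 L/s to N18: 130 each.
    N18: 50+130 = 180 > 110
  N25 sheds 90 L/s to N15, N18: 45 each.
    N15: 10+45 = 55 ≤ 70
    N18: 180+45 = 225 > 110
Round 2 — N18 seizes.
  N18 sheds 225 L/s: no online neighbours, lost.
No further seizures.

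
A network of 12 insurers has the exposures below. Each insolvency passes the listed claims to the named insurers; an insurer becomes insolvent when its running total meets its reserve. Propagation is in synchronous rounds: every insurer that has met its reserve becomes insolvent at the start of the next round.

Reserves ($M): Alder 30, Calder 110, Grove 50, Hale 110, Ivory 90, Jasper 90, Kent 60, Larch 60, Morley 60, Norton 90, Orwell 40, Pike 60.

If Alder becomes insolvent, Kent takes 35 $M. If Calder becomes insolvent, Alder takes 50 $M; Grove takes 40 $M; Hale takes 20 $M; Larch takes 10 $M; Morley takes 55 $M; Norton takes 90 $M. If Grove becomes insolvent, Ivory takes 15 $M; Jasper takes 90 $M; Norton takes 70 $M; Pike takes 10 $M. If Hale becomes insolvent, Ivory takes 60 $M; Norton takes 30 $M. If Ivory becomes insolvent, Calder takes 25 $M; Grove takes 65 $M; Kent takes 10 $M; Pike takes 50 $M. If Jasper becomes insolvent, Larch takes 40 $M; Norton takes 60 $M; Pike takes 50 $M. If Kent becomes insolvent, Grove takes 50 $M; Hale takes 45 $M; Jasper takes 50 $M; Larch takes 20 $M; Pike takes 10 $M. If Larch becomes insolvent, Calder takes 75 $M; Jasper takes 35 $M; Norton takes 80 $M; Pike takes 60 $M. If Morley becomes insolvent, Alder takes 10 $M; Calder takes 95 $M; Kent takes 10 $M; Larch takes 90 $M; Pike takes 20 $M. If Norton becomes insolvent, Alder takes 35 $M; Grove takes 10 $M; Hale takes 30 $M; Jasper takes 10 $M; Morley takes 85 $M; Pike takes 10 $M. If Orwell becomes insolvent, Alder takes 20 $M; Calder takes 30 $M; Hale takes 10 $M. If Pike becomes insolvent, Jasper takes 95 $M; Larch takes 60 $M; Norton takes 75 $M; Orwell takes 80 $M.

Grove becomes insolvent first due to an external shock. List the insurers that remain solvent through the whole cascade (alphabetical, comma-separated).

Hale, Ivory, Kent

Round 1 — Grove becomes insolvent (initial).
  Ivory: +15 → 15 < 90
  Jasper: +90 → 90 ≥ 90
  Norton: +70 → 70 < 90
  Pike: +10 → 10 < 60
Round 2 — Jasper becomes insolvent.
  Larch: +40 → 40 < 60
  Norton: +60 → 130 ≥ 90
  Pike: +50 → 60 ≥ 60
Round 3 — Norton, Pike become insolvent.
  Alder: +35 → 35 ≥ 30
  Hale: +30 → 30 < 110
  Larch: +60 → 100 ≥ 60
  Morley: +85 → 85 ≥ 60
  Orwell: +80 → 80 ≥ 40
Round 4 — Alder, Larch, Morley, Orwell become insolvent.
  Calder: +75+95+30 → 200 ≥ 110
  Hale: +10 → 40 < 110
  Kent: +35+10 → 45 < 60
Round 5 — Calder becomes insolvent.
  Hale: +20 → 60 < 110
No further insolvencies.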